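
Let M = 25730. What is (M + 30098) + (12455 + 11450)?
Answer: 79733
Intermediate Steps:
(M + 30098) + (12455 + 11450) = (25730 + 30098) + (12455 + 11450) = 55828 + 23905 = 79733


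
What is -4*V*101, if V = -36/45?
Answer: 1616/5 ≈ 323.20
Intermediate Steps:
V = -⅘ (V = -36*1/45 = -⅘ ≈ -0.80000)
-4*V*101 = -4*(-⅘)*101 = (16/5)*101 = 1616/5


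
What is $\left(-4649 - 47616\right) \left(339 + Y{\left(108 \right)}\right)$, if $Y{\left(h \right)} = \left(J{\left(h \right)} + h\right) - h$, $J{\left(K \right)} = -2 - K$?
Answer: $-11968685$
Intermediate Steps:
$Y{\left(h \right)} = -2 - h$ ($Y{\left(h \right)} = \left(\left(-2 - h\right) + h\right) - h = -2 - h$)
$\left(-4649 - 47616\right) \left(339 + Y{\left(108 \right)}\right) = \left(-4649 - 47616\right) \left(339 - 110\right) = - 52265 \left(339 - 110\right) = \left(-52265\right) 229 = -11968685$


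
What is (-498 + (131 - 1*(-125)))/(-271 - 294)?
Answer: 242/565 ≈ 0.42832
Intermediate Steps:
(-498 + (131 - 1*(-125)))/(-271 - 294) = (-498 + (131 + 125))/(-565) = (-498 + 256)*(-1/565) = -242*(-1/565) = 242/565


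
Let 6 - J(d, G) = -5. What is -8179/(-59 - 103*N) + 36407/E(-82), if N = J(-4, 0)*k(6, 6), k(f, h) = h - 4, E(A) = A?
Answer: -83975597/190650 ≈ -440.47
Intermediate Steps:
J(d, G) = 11 (J(d, G) = 6 - 1*(-5) = 6 + 5 = 11)
k(f, h) = -4 + h
N = 22 (N = 11*(-4 + 6) = 11*2 = 22)
-8179/(-59 - 103*N) + 36407/E(-82) = -8179/(-59 - 103*22) + 36407/(-82) = -8179/(-59 - 2266) + 36407*(-1/82) = -8179/(-2325) - 36407/82 = -8179*(-1/2325) - 36407/82 = 8179/2325 - 36407/82 = -83975597/190650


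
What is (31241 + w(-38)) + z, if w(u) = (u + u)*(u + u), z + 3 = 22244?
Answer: 59258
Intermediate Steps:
z = 22241 (z = -3 + 22244 = 22241)
w(u) = 4*u² (w(u) = (2*u)*(2*u) = 4*u²)
(31241 + w(-38)) + z = (31241 + 4*(-38)²) + 22241 = (31241 + 4*1444) + 22241 = (31241 + 5776) + 22241 = 37017 + 22241 = 59258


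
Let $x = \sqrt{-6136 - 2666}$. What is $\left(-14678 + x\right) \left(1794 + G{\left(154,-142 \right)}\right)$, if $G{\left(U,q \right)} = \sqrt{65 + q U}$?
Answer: $- \left(1794 + i \sqrt{21803}\right) \left(14678 - 3 i \sqrt{978}\right) \approx -2.6346 \cdot 10^{7} - 1.999 \cdot 10^{6} i$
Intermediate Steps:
$G{\left(U,q \right)} = \sqrt{65 + U q}$
$x = 3 i \sqrt{978}$ ($x = \sqrt{-8802} = 3 i \sqrt{978} \approx 93.819 i$)
$\left(-14678 + x\right) \left(1794 + G{\left(154,-142 \right)}\right) = \left(-14678 + 3 i \sqrt{978}\right) \left(1794 + \sqrt{65 + 154 \left(-142\right)}\right) = \left(-14678 + 3 i \sqrt{978}\right) \left(1794 + \sqrt{65 - 21868}\right) = \left(-14678 + 3 i \sqrt{978}\right) \left(1794 + \sqrt{-21803}\right) = \left(-14678 + 3 i \sqrt{978}\right) \left(1794 + i \sqrt{21803}\right)$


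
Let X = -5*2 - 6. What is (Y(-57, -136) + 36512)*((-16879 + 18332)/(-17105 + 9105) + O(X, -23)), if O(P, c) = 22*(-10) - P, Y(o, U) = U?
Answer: -7427310791/1000 ≈ -7.4273e+6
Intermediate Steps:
X = -16 (X = -10 - 6 = -16)
O(P, c) = -220 - P
(Y(-57, -136) + 36512)*((-16879 + 18332)/(-17105 + 9105) + O(X, -23)) = (-136 + 36512)*((-16879 + 18332)/(-17105 + 9105) + (-220 - 1*(-16))) = 36376*(1453/(-8000) + (-220 + 16)) = 36376*(1453*(-1/8000) - 204) = 36376*(-1453/8000 - 204) = 36376*(-1633453/8000) = -7427310791/1000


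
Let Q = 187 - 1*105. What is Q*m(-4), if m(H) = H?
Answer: -328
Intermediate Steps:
Q = 82 (Q = 187 - 105 = 82)
Q*m(-4) = 82*(-4) = -328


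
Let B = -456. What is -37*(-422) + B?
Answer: 15158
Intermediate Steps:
-37*(-422) + B = -37*(-422) - 456 = 15614 - 456 = 15158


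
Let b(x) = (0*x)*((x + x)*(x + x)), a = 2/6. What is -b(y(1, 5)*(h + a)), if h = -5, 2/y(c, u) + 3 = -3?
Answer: 0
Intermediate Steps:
y(c, u) = -⅓ (y(c, u) = 2/(-3 - 3) = 2/(-6) = 2*(-⅙) = -⅓)
a = ⅓ (a = 2*(⅙) = ⅓ ≈ 0.33333)
b(x) = 0 (b(x) = 0*((2*x)*(2*x)) = 0*(4*x²) = 0)
-b(y(1, 5)*(h + a)) = -1*0 = 0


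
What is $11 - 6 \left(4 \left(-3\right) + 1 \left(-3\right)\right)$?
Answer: $101$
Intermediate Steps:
$11 - 6 \left(4 \left(-3\right) + 1 \left(-3\right)\right) = 11 - 6 \left(-12 - 3\right) = 11 - -90 = 11 + 90 = 101$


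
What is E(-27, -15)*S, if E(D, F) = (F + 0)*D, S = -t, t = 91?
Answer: -36855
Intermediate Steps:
S = -91 (S = -1*91 = -91)
E(D, F) = D*F (E(D, F) = F*D = D*F)
E(-27, -15)*S = -27*(-15)*(-91) = 405*(-91) = -36855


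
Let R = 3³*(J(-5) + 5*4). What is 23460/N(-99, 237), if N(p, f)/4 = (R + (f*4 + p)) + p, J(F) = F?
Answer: 391/77 ≈ 5.0779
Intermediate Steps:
R = 405 (R = 3³*(-5 + 5*4) = 27*(-5 + 20) = 27*15 = 405)
N(p, f) = 1620 + 8*p + 16*f (N(p, f) = 4*((405 + (f*4 + p)) + p) = 4*((405 + (4*f + p)) + p) = 4*((405 + (p + 4*f)) + p) = 4*((405 + p + 4*f) + p) = 4*(405 + 2*p + 4*f) = 1620 + 8*p + 16*f)
23460/N(-99, 237) = 23460/(1620 + 8*(-99) + 16*237) = 23460/(1620 - 792 + 3792) = 23460/4620 = 23460*(1/4620) = 391/77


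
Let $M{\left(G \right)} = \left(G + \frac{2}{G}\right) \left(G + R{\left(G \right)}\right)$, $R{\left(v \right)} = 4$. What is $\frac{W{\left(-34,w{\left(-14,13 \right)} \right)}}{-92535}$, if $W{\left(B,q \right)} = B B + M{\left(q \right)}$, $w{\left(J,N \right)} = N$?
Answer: $- \frac{3587}{240591} \approx -0.014909$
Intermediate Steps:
$M{\left(G \right)} = \left(4 + G\right) \left(G + \frac{2}{G}\right)$ ($M{\left(G \right)} = \left(G + \frac{2}{G}\right) \left(G + 4\right) = \left(G + \frac{2}{G}\right) \left(4 + G\right) = \left(4 + G\right) \left(G + \frac{2}{G}\right)$)
$W{\left(B,q \right)} = 2 + B^{2} + q^{2} + 4 q + \frac{8}{q}$ ($W{\left(B,q \right)} = B B + \left(2 + q^{2} + 4 q + \frac{8}{q}\right) = B^{2} + \left(2 + q^{2} + 4 q + \frac{8}{q}\right) = 2 + B^{2} + q^{2} + 4 q + \frac{8}{q}$)
$\frac{W{\left(-34,w{\left(-14,13 \right)} \right)}}{-92535} = \frac{2 + \left(-34\right)^{2} + 13^{2} + 4 \cdot 13 + \frac{8}{13}}{-92535} = \left(2 + 1156 + 169 + 52 + 8 \cdot \frac{1}{13}\right) \left(- \frac{1}{92535}\right) = \left(2 + 1156 + 169 + 52 + \frac{8}{13}\right) \left(- \frac{1}{92535}\right) = \frac{17935}{13} \left(- \frac{1}{92535}\right) = - \frac{3587}{240591}$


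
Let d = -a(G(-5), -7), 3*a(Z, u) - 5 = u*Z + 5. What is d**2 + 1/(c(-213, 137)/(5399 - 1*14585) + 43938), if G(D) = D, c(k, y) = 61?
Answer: 90813250761/403614407 ≈ 225.00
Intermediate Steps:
a(Z, u) = 10/3 + Z*u/3 (a(Z, u) = 5/3 + (u*Z + 5)/3 = 5/3 + (Z*u + 5)/3 = 5/3 + (5 + Z*u)/3 = 5/3 + (5/3 + Z*u/3) = 10/3 + Z*u/3)
d = -15 (d = -(10/3 + (1/3)*(-5)*(-7)) = -(10/3 + 35/3) = -1*15 = -15)
d**2 + 1/(c(-213, 137)/(5399 - 1*14585) + 43938) = (-15)**2 + 1/(61/(5399 - 1*14585) + 43938) = 225 + 1/(61/(5399 - 14585) + 43938) = 225 + 1/(61/(-9186) + 43938) = 225 + 1/(61*(-1/9186) + 43938) = 225 + 1/(-61/9186 + 43938) = 225 + 1/(403614407/9186) = 225 + 9186/403614407 = 90813250761/403614407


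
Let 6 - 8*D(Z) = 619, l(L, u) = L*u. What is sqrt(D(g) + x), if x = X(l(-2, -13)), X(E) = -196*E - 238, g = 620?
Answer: I*sqrt(86570)/4 ≈ 73.557*I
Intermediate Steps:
X(E) = -238 - 196*E
D(Z) = -613/8 (D(Z) = 3/4 - 1/8*619 = 3/4 - 619/8 = -613/8)
x = -5334 (x = -238 - (-392)*(-13) = -238 - 196*26 = -238 - 5096 = -5334)
sqrt(D(g) + x) = sqrt(-613/8 - 5334) = sqrt(-43285/8) = I*sqrt(86570)/4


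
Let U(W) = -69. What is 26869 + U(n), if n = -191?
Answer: 26800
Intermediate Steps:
26869 + U(n) = 26869 - 69 = 26800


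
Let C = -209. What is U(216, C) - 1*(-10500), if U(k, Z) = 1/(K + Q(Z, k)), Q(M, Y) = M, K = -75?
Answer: 2981999/284 ≈ 10500.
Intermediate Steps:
U(k, Z) = 1/(-75 + Z)
U(216, C) - 1*(-10500) = 1/(-75 - 209) - 1*(-10500) = 1/(-284) + 10500 = -1/284 + 10500 = 2981999/284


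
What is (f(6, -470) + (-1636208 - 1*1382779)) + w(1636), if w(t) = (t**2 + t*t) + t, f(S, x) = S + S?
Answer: 2335653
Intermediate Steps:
f(S, x) = 2*S
w(t) = t + 2*t**2 (w(t) = (t**2 + t**2) + t = 2*t**2 + t = t + 2*t**2)
(f(6, -470) + (-1636208 - 1*1382779)) + w(1636) = (2*6 + (-1636208 - 1*1382779)) + 1636*(1 + 2*1636) = (12 + (-1636208 - 1382779)) + 1636*(1 + 3272) = (12 - 3018987) + 1636*3273 = -3018975 + 5354628 = 2335653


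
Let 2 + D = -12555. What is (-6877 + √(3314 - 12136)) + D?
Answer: -19434 + I*√8822 ≈ -19434.0 + 93.926*I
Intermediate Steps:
D = -12557 (D = -2 - 12555 = -12557)
(-6877 + √(3314 - 12136)) + D = (-6877 + √(3314 - 12136)) - 12557 = (-6877 + √(-8822)) - 12557 = (-6877 + I*√8822) - 12557 = -19434 + I*√8822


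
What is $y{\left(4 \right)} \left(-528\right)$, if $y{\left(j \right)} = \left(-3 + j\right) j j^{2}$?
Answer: $-33792$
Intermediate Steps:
$y{\left(j \right)} = j^{3} \left(-3 + j\right)$ ($y{\left(j \right)} = j \left(-3 + j\right) j^{2} = j^{3} \left(-3 + j\right)$)
$y{\left(4 \right)} \left(-528\right) = 4^{3} \left(-3 + 4\right) \left(-528\right) = 64 \cdot 1 \left(-528\right) = 64 \left(-528\right) = -33792$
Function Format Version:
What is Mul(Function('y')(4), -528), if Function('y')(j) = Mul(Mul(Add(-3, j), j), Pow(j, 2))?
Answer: -33792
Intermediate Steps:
Function('y')(j) = Mul(Pow(j, 3), Add(-3, j)) (Function('y')(j) = Mul(Mul(j, Add(-3, j)), Pow(j, 2)) = Mul(Pow(j, 3), Add(-3, j)))
Mul(Function('y')(4), -528) = Mul(Mul(Pow(4, 3), Add(-3, 4)), -528) = Mul(Mul(64, 1), -528) = Mul(64, -528) = -33792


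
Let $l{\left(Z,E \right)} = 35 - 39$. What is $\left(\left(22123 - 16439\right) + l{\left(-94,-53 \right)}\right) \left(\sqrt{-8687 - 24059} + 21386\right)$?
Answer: $121472480 + 5680 i \sqrt{32746} \approx 1.2147 \cdot 10^{8} + 1.0278 \cdot 10^{6} i$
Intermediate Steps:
$l{\left(Z,E \right)} = -4$ ($l{\left(Z,E \right)} = 35 - 39 = -4$)
$\left(\left(22123 - 16439\right) + l{\left(-94,-53 \right)}\right) \left(\sqrt{-8687 - 24059} + 21386\right) = \left(\left(22123 - 16439\right) - 4\right) \left(\sqrt{-8687 - 24059} + 21386\right) = \left(5684 - 4\right) \left(\sqrt{-32746} + 21386\right) = 5680 \left(i \sqrt{32746} + 21386\right) = 5680 \left(21386 + i \sqrt{32746}\right) = 121472480 + 5680 i \sqrt{32746}$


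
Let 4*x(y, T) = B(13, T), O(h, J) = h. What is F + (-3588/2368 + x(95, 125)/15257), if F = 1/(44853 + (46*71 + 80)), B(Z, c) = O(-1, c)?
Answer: -659626913579/435340308656 ≈ -1.5152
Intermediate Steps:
B(Z, c) = -1
x(y, T) = -1/4 (x(y, T) = (1/4)*(-1) = -1/4)
F = 1/48199 (F = 1/(44853 + (3266 + 80)) = 1/(44853 + 3346) = 1/48199 ≈ 2.0747e-5)
F + (-3588/2368 + x(95, 125)/15257) = 1/48199 + (-3588/2368 - 1/4/15257) = 1/48199 + (-3588*1/2368 - 1/4*1/15257) = 1/48199 + (-897/592 - 1/61028) = 1/48199 - 13685677/9032144 = -659626913579/435340308656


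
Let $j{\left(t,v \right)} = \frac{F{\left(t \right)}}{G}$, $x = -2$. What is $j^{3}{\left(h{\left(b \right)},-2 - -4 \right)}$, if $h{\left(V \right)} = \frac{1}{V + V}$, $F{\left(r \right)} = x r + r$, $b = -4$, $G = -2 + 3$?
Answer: $\frac{1}{512} \approx 0.0019531$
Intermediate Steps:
$G = 1$
$F{\left(r \right)} = - r$ ($F{\left(r \right)} = - 2 r + r = - r$)
$h{\left(V \right)} = \frac{1}{2 V}$
$j{\left(t,v \right)} = - t$ ($j{\left(t,v \right)} = \frac{\left(-1\right) t}{1} = - t 1 = - t$)
$j^{3}{\left(h{\left(b \right)},-2 - -4 \right)} = \left(- \frac{1}{2 \left(-4\right)}\right)^{3} = \left(- \frac{-1}{2 \cdot 4}\right)^{3} = \left(\left(-1\right) \left(- \frac{1}{8}\right)\right)^{3} = \left(\frac{1}{8}\right)^{3} = \frac{1}{512}$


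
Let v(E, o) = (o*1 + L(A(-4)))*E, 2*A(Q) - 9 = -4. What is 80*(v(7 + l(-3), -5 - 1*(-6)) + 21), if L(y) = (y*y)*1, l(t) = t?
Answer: 4000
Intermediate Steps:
A(Q) = 5/2 (A(Q) = 9/2 + (½)*(-4) = 9/2 - 2 = 5/2)
L(y) = y² (L(y) = y²*1 = y²)
v(E, o) = E*(25/4 + o) (v(E, o) = (o*1 + (5/2)²)*E = (o + 25/4)*E = (25/4 + o)*E = E*(25/4 + o))
80*(v(7 + l(-3), -5 - 1*(-6)) + 21) = 80*((7 - 3)*(25 + 4*(-5 - 1*(-6)))/4 + 21) = 80*((¼)*4*(25 + 4*(-5 + 6)) + 21) = 80*((¼)*4*(25 + 4*1) + 21) = 80*((¼)*4*(25 + 4) + 21) = 80*((¼)*4*29 + 21) = 80*(29 + 21) = 80*50 = 4000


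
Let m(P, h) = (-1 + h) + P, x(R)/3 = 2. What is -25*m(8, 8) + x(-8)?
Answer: -369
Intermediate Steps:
x(R) = 6 (x(R) = 3*2 = 6)
m(P, h) = -1 + P + h
-25*m(8, 8) + x(-8) = -25*(-1 + 8 + 8) + 6 = -25*15 + 6 = -375 + 6 = -369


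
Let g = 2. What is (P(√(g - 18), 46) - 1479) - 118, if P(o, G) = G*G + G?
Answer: 565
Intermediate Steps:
P(o, G) = G + G² (P(o, G) = G² + G = G + G²)
(P(√(g - 18), 46) - 1479) - 118 = (46*(1 + 46) - 1479) - 118 = (46*47 - 1479) - 118 = (2162 - 1479) - 118 = 683 - 118 = 565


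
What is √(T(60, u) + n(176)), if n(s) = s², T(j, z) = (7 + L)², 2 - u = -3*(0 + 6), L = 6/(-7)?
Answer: √1519673/7 ≈ 176.11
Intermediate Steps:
L = -6/7 (L = 6*(-⅐) = -6/7 ≈ -0.85714)
u = 20 (u = 2 - (-3)*(0 + 6) = 2 - (-3)*6 = 2 - 1*(-18) = 2 + 18 = 20)
T(j, z) = 1849/49 (T(j, z) = (7 - 6/7)² = (43/7)² = 1849/49)
√(T(60, u) + n(176)) = √(1849/49 + 176²) = √(1849/49 + 30976) = √(1519673/49) = √1519673/7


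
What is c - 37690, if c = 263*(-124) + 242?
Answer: -70060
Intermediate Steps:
c = -32370 (c = -32612 + 242 = -32370)
c - 37690 = -32370 - 37690 = -70060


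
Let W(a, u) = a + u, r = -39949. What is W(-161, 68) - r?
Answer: 39856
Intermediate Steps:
W(-161, 68) - r = (-161 + 68) - 1*(-39949) = -93 + 39949 = 39856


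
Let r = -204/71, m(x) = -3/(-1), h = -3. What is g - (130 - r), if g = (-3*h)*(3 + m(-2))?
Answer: -5600/71 ≈ -78.873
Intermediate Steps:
m(x) = 3 (m(x) = -3*(-1) = 3)
r = -204/71 (r = -204*1/71 = -204/71 ≈ -2.8732)
g = 54 (g = (-3*(-3))*(3 + 3) = 9*6 = 54)
g - (130 - r) = 54 - (130 - 1*(-204/71)) = 54 - (130 + 204/71) = 54 - 1*9434/71 = 54 - 9434/71 = -5600/71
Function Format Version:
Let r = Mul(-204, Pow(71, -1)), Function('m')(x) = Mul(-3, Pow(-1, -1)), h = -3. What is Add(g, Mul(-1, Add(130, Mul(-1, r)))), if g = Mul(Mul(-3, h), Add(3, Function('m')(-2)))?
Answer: Rational(-5600, 71) ≈ -78.873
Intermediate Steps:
Function('m')(x) = 3 (Function('m')(x) = Mul(-3, -1) = 3)
r = Rational(-204, 71) (r = Mul(-204, Rational(1, 71)) = Rational(-204, 71) ≈ -2.8732)
g = 54 (g = Mul(Mul(-3, -3), Add(3, 3)) = Mul(9, 6) = 54)
Add(g, Mul(-1, Add(130, Mul(-1, r)))) = Add(54, Mul(-1, Add(130, Mul(-1, Rational(-204, 71))))) = Add(54, Mul(-1, Add(130, Rational(204, 71)))) = Add(54, Mul(-1, Rational(9434, 71))) = Add(54, Rational(-9434, 71)) = Rational(-5600, 71)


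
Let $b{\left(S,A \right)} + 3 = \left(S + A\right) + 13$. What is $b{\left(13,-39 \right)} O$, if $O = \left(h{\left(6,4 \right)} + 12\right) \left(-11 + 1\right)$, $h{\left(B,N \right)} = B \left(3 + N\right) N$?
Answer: $28800$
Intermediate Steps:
$h{\left(B,N \right)} = B N \left(3 + N\right)$
$b{\left(S,A \right)} = 10 + A + S$ ($b{\left(S,A \right)} = -3 + \left(\left(S + A\right) + 13\right) = -3 + \left(\left(A + S\right) + 13\right) = -3 + \left(13 + A + S\right) = 10 + A + S$)
$O = -1800$ ($O = \left(6 \cdot 4 \left(3 + 4\right) + 12\right) \left(-11 + 1\right) = \left(6 \cdot 4 \cdot 7 + 12\right) \left(-10\right) = \left(168 + 12\right) \left(-10\right) = 180 \left(-10\right) = -1800$)
$b{\left(13,-39 \right)} O = \left(10 - 39 + 13\right) \left(-1800\right) = \left(-16\right) \left(-1800\right) = 28800$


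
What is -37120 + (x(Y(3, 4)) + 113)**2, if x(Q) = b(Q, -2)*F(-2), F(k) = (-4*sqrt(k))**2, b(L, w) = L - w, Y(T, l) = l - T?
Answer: -36831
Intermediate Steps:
F(k) = 16*k
x(Q) = -64 - 32*Q (x(Q) = (Q - 1*(-2))*(16*(-2)) = (Q + 2)*(-32) = (2 + Q)*(-32) = -64 - 32*Q)
-37120 + (x(Y(3, 4)) + 113)**2 = -37120 + ((-64 - 32*(4 - 1*3)) + 113)**2 = -37120 + ((-64 - 32*(4 - 3)) + 113)**2 = -37120 + ((-64 - 32*1) + 113)**2 = -37120 + ((-64 - 32) + 113)**2 = -37120 + (-96 + 113)**2 = -37120 + 17**2 = -37120 + 289 = -36831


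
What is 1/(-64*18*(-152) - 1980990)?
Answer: -1/1805886 ≈ -5.5374e-7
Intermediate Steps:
1/(-64*18*(-152) - 1980990) = 1/(-1152*(-152) - 1980990) = 1/(175104 - 1980990) = 1/(-1805886) = -1/1805886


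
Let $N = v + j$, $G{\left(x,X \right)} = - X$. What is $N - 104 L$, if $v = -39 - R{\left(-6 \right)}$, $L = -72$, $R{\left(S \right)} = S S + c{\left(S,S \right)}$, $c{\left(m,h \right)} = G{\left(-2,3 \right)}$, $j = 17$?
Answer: $7433$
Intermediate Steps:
$c{\left(m,h \right)} = -3$ ($c{\left(m,h \right)} = \left(-1\right) 3 = -3$)
$R{\left(S \right)} = -3 + S^{2}$ ($R{\left(S \right)} = S S - 3 = S^{2} - 3 = -3 + S^{2}$)
$v = -72$ ($v = -39 - \left(-3 + \left(-6\right)^{2}\right) = -39 - \left(-3 + 36\right) = -39 - 33 = -72$)
$N = -55$ ($N = -72 + 17 = -55$)
$N - 104 L = -55 - -7488 = -55 + 7488 = 7433$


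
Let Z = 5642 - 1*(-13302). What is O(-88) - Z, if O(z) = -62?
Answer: -19006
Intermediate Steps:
Z = 18944 (Z = 5642 + 13302 = 18944)
O(-88) - Z = -62 - 1*18944 = -62 - 18944 = -19006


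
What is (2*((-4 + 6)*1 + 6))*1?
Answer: 16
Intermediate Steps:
(2*((-4 + 6)*1 + 6))*1 = (2*(2*1 + 6))*1 = (2*(2 + 6))*1 = (2*8)*1 = 16*1 = 16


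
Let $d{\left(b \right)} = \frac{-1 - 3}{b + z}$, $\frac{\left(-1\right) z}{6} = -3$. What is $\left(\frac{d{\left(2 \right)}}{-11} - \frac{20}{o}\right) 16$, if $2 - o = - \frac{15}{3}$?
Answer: $- \frac{17488}{385} \approx -45.423$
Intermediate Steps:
$z = 18$ ($z = \left(-6\right) \left(-3\right) = 18$)
$d{\left(b \right)} = - \frac{4}{18 + b}$ ($d{\left(b \right)} = \frac{-1 - 3}{b + 18} = - \frac{4}{18 + b}$)
$o = 7$ ($o = 2 - - \frac{15}{3} = 2 - \left(-15\right) \frac{1}{3} = 2 - -5 = 2 + 5 = 7$)
$\left(\frac{d{\left(2 \right)}}{-11} - \frac{20}{o}\right) 16 = \left(\frac{\left(-4\right) \frac{1}{18 + 2}}{-11} - \frac{20}{7}\right) 16 = \left(- \frac{4}{20} \left(- \frac{1}{11}\right) - \frac{20}{7}\right) 16 = \left(\left(-4\right) \frac{1}{20} \left(- \frac{1}{11}\right) - \frac{20}{7}\right) 16 = \left(\left(- \frac{1}{5}\right) \left(- \frac{1}{11}\right) - \frac{20}{7}\right) 16 = \left(\frac{1}{55} - \frac{20}{7}\right) 16 = \left(- \frac{1093}{385}\right) 16 = - \frac{17488}{385}$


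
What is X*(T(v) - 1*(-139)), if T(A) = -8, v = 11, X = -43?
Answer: -5633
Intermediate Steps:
X*(T(v) - 1*(-139)) = -43*(-8 - 1*(-139)) = -43*(-8 + 139) = -43*131 = -5633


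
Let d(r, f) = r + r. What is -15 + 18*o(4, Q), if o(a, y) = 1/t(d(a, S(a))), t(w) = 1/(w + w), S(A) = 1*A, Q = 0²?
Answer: 273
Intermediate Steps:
Q = 0
S(A) = A
d(r, f) = 2*r
t(w) = 1/(2*w)
o(a, y) = 4*a (o(a, y) = 1/(1/(2*((2*a)))) = 1/((1/(2*a))/2) = 1/(1/(4*a)) = 4*a)
-15 + 18*o(4, Q) = -15 + 18*(4*4) = -15 + 18*16 = -15 + 288 = 273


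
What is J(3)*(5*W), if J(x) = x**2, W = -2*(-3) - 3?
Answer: 135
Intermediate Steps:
W = 3 (W = 6 - 3 = 3)
J(3)*(5*W) = 3**2*(5*3) = 9*15 = 135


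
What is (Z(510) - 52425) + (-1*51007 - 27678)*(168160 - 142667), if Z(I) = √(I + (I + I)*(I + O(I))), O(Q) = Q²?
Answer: -2005969130 + √265822710 ≈ -2.0060e+9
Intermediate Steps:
Z(I) = √(I + 2*I*(I + I²)) (Z(I) = √(I + (I + I)*(I + I²)) = √(I + (2*I)*(I + I²)) = √(I + 2*I*(I + I²)))
(Z(510) - 52425) + (-1*51007 - 27678)*(168160 - 142667) = (√(510*(1 + 2*510 + 2*510²)) - 52425) + (-1*51007 - 27678)*(168160 - 142667) = (√(510*(1 + 1020 + 2*260100)) - 52425) + (-51007 - 27678)*25493 = (√(510*(1 + 1020 + 520200)) - 52425) - 78685*25493 = (√(510*521221) - 52425) - 2005916705 = (√265822710 - 52425) - 2005916705 = (-52425 + √265822710) - 2005916705 = -2005969130 + √265822710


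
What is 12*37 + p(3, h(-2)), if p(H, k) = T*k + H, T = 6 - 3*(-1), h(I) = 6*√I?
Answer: 447 + 54*I*√2 ≈ 447.0 + 76.368*I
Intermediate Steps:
T = 9 (T = 6 + 3 = 9)
p(H, k) = H + 9*k (p(H, k) = 9*k + H = H + 9*k)
12*37 + p(3, h(-2)) = 12*37 + (3 + 9*(6*√(-2))) = 444 + (3 + 9*(6*(I*√2))) = 444 + (3 + 9*(6*I*√2)) = 444 + (3 + 54*I*√2) = 447 + 54*I*√2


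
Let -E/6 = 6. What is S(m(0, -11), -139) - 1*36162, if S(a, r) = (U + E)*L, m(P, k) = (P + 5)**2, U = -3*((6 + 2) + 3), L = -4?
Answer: -35886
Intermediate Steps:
E = -36 (E = -6*6 = -36)
U = -33 (U = -3*(8 + 3) = -3*11 = -33)
m(P, k) = (5 + P)**2
S(a, r) = 276 (S(a, r) = (-33 - 36)*(-4) = -69*(-4) = 276)
S(m(0, -11), -139) - 1*36162 = 276 - 1*36162 = 276 - 36162 = -35886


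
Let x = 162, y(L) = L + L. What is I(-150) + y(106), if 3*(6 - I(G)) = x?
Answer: 164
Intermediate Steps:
y(L) = 2*L
I(G) = -48 (I(G) = 6 - ⅓*162 = 6 - 54 = -48)
I(-150) + y(106) = -48 + 2*106 = -48 + 212 = 164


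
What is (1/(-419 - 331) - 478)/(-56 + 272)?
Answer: -358501/162000 ≈ -2.2130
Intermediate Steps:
(1/(-419 - 331) - 478)/(-56 + 272) = (1/(-750) - 478)/216 = (-1/750 - 478)*(1/216) = -358501/750*1/216 = -358501/162000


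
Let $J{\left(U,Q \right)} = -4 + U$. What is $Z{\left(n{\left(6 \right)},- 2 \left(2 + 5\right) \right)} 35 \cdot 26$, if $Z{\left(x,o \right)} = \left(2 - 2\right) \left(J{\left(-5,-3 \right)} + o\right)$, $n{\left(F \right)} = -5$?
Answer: $0$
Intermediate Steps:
$Z{\left(x,o \right)} = 0$ ($Z{\left(x,o \right)} = \left(2 - 2\right) \left(\left(-4 - 5\right) + o\right) = 0 \left(-9 + o\right) = 0$)
$Z{\left(n{\left(6 \right)},- 2 \left(2 + 5\right) \right)} 35 \cdot 26 = 0 \cdot 35 \cdot 26 = 0 \cdot 26 = 0$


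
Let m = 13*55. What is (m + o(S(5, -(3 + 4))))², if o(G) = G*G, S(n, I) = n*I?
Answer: 3763600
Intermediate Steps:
S(n, I) = I*n
o(G) = G²
m = 715
(m + o(S(5, -(3 + 4))))² = (715 + (-(3 + 4)*5)²)² = (715 + (-1*7*5)²)² = (715 + (-7*5)²)² = (715 + (-35)²)² = (715 + 1225)² = 1940² = 3763600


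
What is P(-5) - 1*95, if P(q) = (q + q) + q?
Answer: -110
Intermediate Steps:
P(q) = 3*q (P(q) = 2*q + q = 3*q)
P(-5) - 1*95 = 3*(-5) - 1*95 = -15 - 95 = -110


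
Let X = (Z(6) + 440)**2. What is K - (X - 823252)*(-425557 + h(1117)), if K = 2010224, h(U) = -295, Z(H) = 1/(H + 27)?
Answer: -291988339353988/1089 ≈ -2.6813e+11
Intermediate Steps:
Z(H) = 1/(27 + H)
X = 210859441/1089 (X = (1/(27 + 6) + 440)**2 = (1/33 + 440)**2 = (14521/33)**2 = 210859441/1089 ≈ 1.9363e+5)
K - (X - 823252)*(-425557 + h(1117)) = 2010224 - (210859441/1089 - 823252)*(-425557 - 295) = 2010224 - (-685661987)*(-425852)/1089 = 2010224 - 1*291990528487924/1089 = 2010224 - 291990528487924/1089 = -291988339353988/1089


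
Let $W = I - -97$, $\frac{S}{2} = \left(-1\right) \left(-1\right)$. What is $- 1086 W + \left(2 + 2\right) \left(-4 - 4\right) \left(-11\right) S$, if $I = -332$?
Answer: $255914$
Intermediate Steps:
$S = 2$ ($S = 2 \left(\left(-1\right) \left(-1\right)\right) = 2 \cdot 1 = 2$)
$W = -235$ ($W = -332 - -97 = -332 + 97 = -235$)
$- 1086 W + \left(2 + 2\right) \left(-4 - 4\right) \left(-11\right) S = \left(-1086\right) \left(-235\right) + \left(2 + 2\right) \left(-4 - 4\right) \left(-11\right) 2 = 255210 + 4 \left(-8\right) \left(-11\right) 2 = 255210 + \left(-32\right) \left(-11\right) 2 = 255210 + 352 \cdot 2 = 255210 + 704 = 255914$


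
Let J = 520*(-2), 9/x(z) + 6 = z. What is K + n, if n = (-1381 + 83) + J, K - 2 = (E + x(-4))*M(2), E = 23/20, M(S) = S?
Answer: -4671/2 ≈ -2335.5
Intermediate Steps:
x(z) = 9/(-6 + z)
E = 23/20 (E = 23*(1/20) = 23/20 ≈ 1.1500)
J = -1040
K = 5/2 (K = 2 + (23/20 + 9/(-6 - 4))*2 = 2 + (23/20 + 9/(-10))*2 = 2 + (23/20 + 9*(-1/10))*2 = 2 + (23/20 - 9/10)*2 = 2 + (1/4)*2 = 2 + 1/2 = 5/2 ≈ 2.5000)
n = -2338 (n = (-1381 + 83) - 1040 = -1298 - 1040 = -2338)
K + n = 5/2 - 2338 = -4671/2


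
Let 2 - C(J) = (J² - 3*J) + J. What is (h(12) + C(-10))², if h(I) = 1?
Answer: 13689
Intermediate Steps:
C(J) = 2 - J² + 2*J (C(J) = 2 - ((J² - 3*J) + J) = 2 - (J² - 2*J) = 2 + (-J² + 2*J) = 2 - J² + 2*J)
(h(12) + C(-10))² = (1 + (2 - 1*(-10)² + 2*(-10)))² = (1 + (2 - 1*100 - 20))² = (1 + (2 - 100 - 20))² = (1 - 118)² = (-117)² = 13689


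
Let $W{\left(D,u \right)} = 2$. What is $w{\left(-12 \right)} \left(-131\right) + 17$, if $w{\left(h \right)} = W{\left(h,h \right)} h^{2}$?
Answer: $-37711$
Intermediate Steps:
$w{\left(h \right)} = 2 h^{2}$
$w{\left(-12 \right)} \left(-131\right) + 17 = 2 \left(-12\right)^{2} \left(-131\right) + 17 = 2 \cdot 144 \left(-131\right) + 17 = 288 \left(-131\right) + 17 = -37728 + 17 = -37711$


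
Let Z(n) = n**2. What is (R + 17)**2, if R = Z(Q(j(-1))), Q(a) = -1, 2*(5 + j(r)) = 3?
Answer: 324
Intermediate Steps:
j(r) = -7/2 (j(r) = -5 + (1/2)*3 = -5 + 3/2 = -7/2)
R = 1 (R = (-1)**2 = 1)
(R + 17)**2 = (1 + 17)**2 = 18**2 = 324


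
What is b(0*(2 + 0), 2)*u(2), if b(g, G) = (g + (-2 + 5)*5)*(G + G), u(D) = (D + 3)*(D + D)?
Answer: 1200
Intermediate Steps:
u(D) = 2*D*(3 + D) (u(D) = (3 + D)*(2*D) = 2*D*(3 + D))
b(g, G) = 2*G*(15 + g) (b(g, G) = (g + 3*5)*(2*G) = (g + 15)*(2*G) = (15 + g)*(2*G) = 2*G*(15 + g))
b(0*(2 + 0), 2)*u(2) = (2*2*(15 + 0*(2 + 0)))*(2*2*(3 + 2)) = (2*2*(15 + 0*2))*(2*2*5) = (2*2*(15 + 0))*20 = (2*2*15)*20 = 60*20 = 1200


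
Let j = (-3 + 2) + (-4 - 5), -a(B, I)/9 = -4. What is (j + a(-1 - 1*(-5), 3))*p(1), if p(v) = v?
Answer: 26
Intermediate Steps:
a(B, I) = 36 (a(B, I) = -9*(-4) = 36)
j = -10 (j = -1 - 9 = -10)
(j + a(-1 - 1*(-5), 3))*p(1) = (-10 + 36)*1 = 26*1 = 26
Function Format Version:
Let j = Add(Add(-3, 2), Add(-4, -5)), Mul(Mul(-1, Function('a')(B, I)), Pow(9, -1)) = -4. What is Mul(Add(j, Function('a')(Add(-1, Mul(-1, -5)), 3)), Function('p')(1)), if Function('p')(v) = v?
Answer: 26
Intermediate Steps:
Function('a')(B, I) = 36 (Function('a')(B, I) = Mul(-9, -4) = 36)
j = -10 (j = Add(-1, -9) = -10)
Mul(Add(j, Function('a')(Add(-1, Mul(-1, -5)), 3)), Function('p')(1)) = Mul(Add(-10, 36), 1) = Mul(26, 1) = 26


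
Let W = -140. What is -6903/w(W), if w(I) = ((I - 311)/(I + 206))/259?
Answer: 10727262/41 ≈ 2.6164e+5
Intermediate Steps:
w(I) = (-311 + I)/(259*(206 + I)) (w(I) = ((-311 + I)/(206 + I))*(1/259) = (-311 + I)/(259*(206 + I)))
-6903/w(W) = -6903*259*(206 - 140)/(-311 - 140) = -6903/((1/259)*(-451)/66) = -6903/((1/259)*(1/66)*(-451)) = -6903/(-41/1554) = -6903*(-1554/41) = 10727262/41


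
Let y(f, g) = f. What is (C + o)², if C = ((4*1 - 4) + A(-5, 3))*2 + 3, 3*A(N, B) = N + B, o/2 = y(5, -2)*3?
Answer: 9025/9 ≈ 1002.8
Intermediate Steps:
o = 30 (o = 2*(5*3) = 2*15 = 30)
A(N, B) = B/3 + N/3 (A(N, B) = (N + B)/3 = (B + N)/3 = B/3 + N/3)
C = 5/3 (C = ((4*1 - 4) + ((⅓)*3 + (⅓)*(-5)))*2 + 3 = ((4 - 4) + (1 - 5/3))*2 + 3 = (0 - ⅔)*2 + 3 = -⅔*2 + 3 = -4/3 + 3 = 5/3 ≈ 1.6667)
(C + o)² = (5/3 + 30)² = (95/3)² = 9025/9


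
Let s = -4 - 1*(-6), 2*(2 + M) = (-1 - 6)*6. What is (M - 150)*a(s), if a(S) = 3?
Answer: -519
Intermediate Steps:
M = -23 (M = -2 + ((-1 - 6)*6)/2 = -2 + (-7*6)/2 = -2 + (½)*(-42) = -2 - 21 = -23)
s = 2 (s = -4 + 6 = 2)
(M - 150)*a(s) = (-23 - 150)*3 = -173*3 = -519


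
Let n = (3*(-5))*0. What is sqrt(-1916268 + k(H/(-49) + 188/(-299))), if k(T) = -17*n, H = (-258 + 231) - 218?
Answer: 2*I*sqrt(479067) ≈ 1384.3*I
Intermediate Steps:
n = 0 (n = -15*0 = 0)
H = -245 (H = -27 - 218 = -245)
k(T) = 0 (k(T) = -17*0 = 0)
sqrt(-1916268 + k(H/(-49) + 188/(-299))) = sqrt(-1916268 + 0) = sqrt(-1916268) = 2*I*sqrt(479067)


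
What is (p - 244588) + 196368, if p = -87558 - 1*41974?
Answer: -177752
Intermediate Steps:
p = -129532 (p = -87558 - 41974 = -129532)
(p - 244588) + 196368 = (-129532 - 244588) + 196368 = -374120 + 196368 = -177752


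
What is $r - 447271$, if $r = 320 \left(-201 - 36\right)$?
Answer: $-523111$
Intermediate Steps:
$r = -75840$ ($r = 320 \left(-237\right) = -75840$)
$r - 447271 = -75840 - 447271 = -523111$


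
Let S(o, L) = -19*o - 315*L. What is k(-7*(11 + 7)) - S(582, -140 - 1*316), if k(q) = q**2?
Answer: -116706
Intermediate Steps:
S(o, L) = -315*L - 19*o
k(-7*(11 + 7)) - S(582, -140 - 1*316) = (-7*(11 + 7))**2 - (-315*(-140 - 1*316) - 19*582) = (-7*18)**2 - (-315*(-140 - 316) - 11058) = (-126)**2 - (-315*(-456) - 11058) = 15876 - (143640 - 11058) = 15876 - 1*132582 = 15876 - 132582 = -116706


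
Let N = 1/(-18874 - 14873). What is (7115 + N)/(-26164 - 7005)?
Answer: -240109904/1119354243 ≈ -0.21451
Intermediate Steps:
N = -1/33747 (N = 1/(-33747) = -1/33747 ≈ -2.9632e-5)
(7115 + N)/(-26164 - 7005) = (7115 - 1/33747)/(-26164 - 7005) = (240109904/33747)/(-33169) = (240109904/33747)*(-1/33169) = -240109904/1119354243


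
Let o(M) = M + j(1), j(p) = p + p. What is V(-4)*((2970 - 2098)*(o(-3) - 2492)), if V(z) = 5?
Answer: -10869480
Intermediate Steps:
j(p) = 2*p
o(M) = 2 + M (o(M) = M + 2*1 = M + 2 = 2 + M)
V(-4)*((2970 - 2098)*(o(-3) - 2492)) = 5*((2970 - 2098)*((2 - 3) - 2492)) = 5*(872*(-1 - 2492)) = 5*(872*(-2493)) = 5*(-2173896) = -10869480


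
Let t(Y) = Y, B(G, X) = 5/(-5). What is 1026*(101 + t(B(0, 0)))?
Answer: 102600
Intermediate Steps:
B(G, X) = -1 (B(G, X) = 5*(-⅕) = -1)
1026*(101 + t(B(0, 0))) = 1026*(101 - 1) = 1026*100 = 102600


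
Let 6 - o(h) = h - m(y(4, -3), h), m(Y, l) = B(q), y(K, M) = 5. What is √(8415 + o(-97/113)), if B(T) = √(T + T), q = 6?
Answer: √(107538710 + 25538*√3)/113 ≈ 91.790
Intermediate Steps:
B(T) = √2*√T (B(T) = √(2*T) = √2*√T)
m(Y, l) = 2*√3 (m(Y, l) = √2*√6 = 2*√3)
o(h) = 6 - h + 2*√3 (o(h) = 6 - (h - 2*√3) = 6 + (-h + 2*√3) = 6 - h + 2*√3)
√(8415 + o(-97/113)) = √(8415 + (6 - (-97)/113 + 2*√3)) = √(8415 + (6 - 1*(-97/113) + 2*√3)) = √(8415 + (6 + 97/113 + 2*√3)) = √(8415 + (775/113 + 2*√3)) = √(951670/113 + 2*√3)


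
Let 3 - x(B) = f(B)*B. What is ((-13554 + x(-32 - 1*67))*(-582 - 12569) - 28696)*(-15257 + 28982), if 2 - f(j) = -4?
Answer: 2338311930975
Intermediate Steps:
f(j) = 6 (f(j) = 2 - 1*(-4) = 2 + 4 = 6)
x(B) = 3 - 6*B
((-13554 + x(-32 - 1*67))*(-582 - 12569) - 28696)*(-15257 + 28982) = ((-13554 + (3 - 6*(-32 - 1*67)))*(-582 - 12569) - 28696)*(-15257 + 28982) = ((-13554 + (3 - 6*(-32 - 67)))*(-13151) - 28696)*13725 = ((-13554 + (3 - 6*(-99)))*(-13151) - 28696)*13725 = ((-13554 + (3 + 594))*(-13151) - 28696)*13725 = ((-13554 + 597)*(-13151) - 28696)*13725 = (-12957*(-13151) - 28696)*13725 = (170397507 - 28696)*13725 = 170368811*13725 = 2338311930975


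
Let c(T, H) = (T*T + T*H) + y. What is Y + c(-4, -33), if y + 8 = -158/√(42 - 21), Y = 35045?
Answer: 35185 - 158*√21/21 ≈ 35151.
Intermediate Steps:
y = -8 - 158*√21/21 (y = -8 - 158/√(42 - 21) = -8 - 158*√21/21 ≈ -42.478)
c(T, H) = -8 + T² - 158*√21/21 + H*T (c(T, H) = (T*T + T*H) + (-8 - 158*√21/21) = (T² + H*T) + (-8 - 158*√21/21) = -8 + T² - 158*√21/21 + H*T)
Y + c(-4, -33) = 35045 + (-8 + (-4)² - 158*√21/21 - 33*(-4)) = 35045 + (-8 + 16 - 158*√21/21 + 132) = 35045 + (140 - 158*√21/21) = 35185 - 158*√21/21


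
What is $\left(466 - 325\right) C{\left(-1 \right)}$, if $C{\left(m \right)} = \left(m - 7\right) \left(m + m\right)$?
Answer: $2256$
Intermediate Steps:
$C{\left(m \right)} = 2 m \left(-7 + m\right)$ ($C{\left(m \right)} = \left(-7 + m\right) 2 m = 2 m \left(-7 + m\right)$)
$\left(466 - 325\right) C{\left(-1 \right)} = \left(466 - 325\right) 2 \left(-1\right) \left(-7 - 1\right) = 141 \cdot 2 \left(-1\right) \left(-8\right) = 141 \cdot 16 = 2256$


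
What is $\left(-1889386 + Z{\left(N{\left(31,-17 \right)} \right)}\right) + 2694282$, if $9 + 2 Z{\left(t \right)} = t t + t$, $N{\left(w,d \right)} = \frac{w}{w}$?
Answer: $\frac{1609785}{2} \approx 8.0489 \cdot 10^{5}$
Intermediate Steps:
$N{\left(w,d \right)} = 1$
$Z{\left(t \right)} = - \frac{9}{2} + \frac{t}{2} + \frac{t^{2}}{2}$ ($Z{\left(t \right)} = - \frac{9}{2} + \frac{t t + t}{2} = - \frac{9}{2} + \frac{t^{2} + t}{2} = - \frac{9}{2} + \frac{t + t^{2}}{2} = - \frac{9}{2} + \left(\frac{t}{2} + \frac{t^{2}}{2}\right) = - \frac{9}{2} + \frac{t}{2} + \frac{t^{2}}{2}$)
$\left(-1889386 + Z{\left(N{\left(31,-17 \right)} \right)}\right) + 2694282 = \left(-1889386 + \left(- \frac{9}{2} + \frac{1}{2} \cdot 1 + \frac{1^{2}}{2}\right)\right) + 2694282 = \left(-1889386 + \left(- \frac{9}{2} + \frac{1}{2} + \frac{1}{2} \cdot 1\right)\right) + 2694282 = \left(-1889386 + \left(- \frac{9}{2} + \frac{1}{2} + \frac{1}{2}\right)\right) + 2694282 = \left(-1889386 - \frac{7}{2}\right) + 2694282 = - \frac{3778779}{2} + 2694282 = \frac{1609785}{2}$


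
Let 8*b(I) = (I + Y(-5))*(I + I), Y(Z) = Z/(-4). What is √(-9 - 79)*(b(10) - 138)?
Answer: -879*I*√22/4 ≈ -1030.7*I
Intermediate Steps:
Y(Z) = -Z/4 (Y(Z) = Z*(-¼) = -Z/4)
b(I) = I*(5/4 + I)/4 (b(I) = ((I - ¼*(-5))*(I + I))/8 = ((I + 5/4)*(2*I))/8 = ((5/4 + I)*(2*I))/8 = (2*I*(5/4 + I))/8 = I*(5/4 + I)/4)
√(-9 - 79)*(b(10) - 138) = √(-9 - 79)*((1/16)*10*(5 + 4*10) - 138) = √(-88)*((1/16)*10*(5 + 40) - 138) = (2*I*√22)*((1/16)*10*45 - 138) = (2*I*√22)*(225/8 - 138) = (2*I*√22)*(-879/8) = -879*I*√22/4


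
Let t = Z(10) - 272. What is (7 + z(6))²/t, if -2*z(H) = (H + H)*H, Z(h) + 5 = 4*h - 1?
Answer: -841/238 ≈ -3.5336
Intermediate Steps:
Z(h) = -6 + 4*h (Z(h) = -5 + (4*h - 1) = -5 + (-1 + 4*h) = -6 + 4*h)
t = -238 (t = (-6 + 4*10) - 272 = (-6 + 40) - 272 = 34 - 272 = -238)
z(H) = -H² (z(H) = -(H + H)*H/2 = -2*H*H/2 = -H²)
(7 + z(6))²/t = (7 - 1*6²)²/(-238) = -(7 - 1*36)²/238 = -(7 - 36)²/238 = -1/238*(-29)² = -1/238*841 = -841/238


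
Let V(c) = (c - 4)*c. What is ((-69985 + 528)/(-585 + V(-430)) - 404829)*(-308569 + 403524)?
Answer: -1430258405075752/37207 ≈ -3.8441e+10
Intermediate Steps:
V(c) = c*(-4 + c) (V(c) = (-4 + c)*c = c*(-4 + c))
((-69985 + 528)/(-585 + V(-430)) - 404829)*(-308569 + 403524) = ((-69985 + 528)/(-585 - 430*(-4 - 430)) - 404829)*(-308569 + 403524) = (-69457/(-585 - 430*(-434)) - 404829)*94955 = (-69457/(-585 + 186620) - 404829)*94955 = (-69457/186035 - 404829)*94955 = -75312432472/186035*94955 = -1430258405075752/37207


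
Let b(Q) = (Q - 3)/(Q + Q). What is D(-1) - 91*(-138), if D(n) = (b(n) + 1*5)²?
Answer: 12607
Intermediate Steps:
b(Q) = (-3 + Q)/(2*Q) (b(Q) = (-3 + Q)/((2*Q)) = (-3 + Q)*(1/(2*Q)) = (-3 + Q)/(2*Q))
D(n) = (5 + (-3 + n)/(2*n))² (D(n) = ((-3 + n)/(2*n) + 1*5)² = ((-3 + n)/(2*n) + 5)² = (5 + (-3 + n)/(2*n))²)
D(-1) - 91*(-138) = (¼)*(-3 + 11*(-1))²/(-1)² - 91*(-138) = (¼)*1*(-3 - 11)² + 12558 = (¼)*1*(-14)² + 12558 = (¼)*1*196 + 12558 = 49 + 12558 = 12607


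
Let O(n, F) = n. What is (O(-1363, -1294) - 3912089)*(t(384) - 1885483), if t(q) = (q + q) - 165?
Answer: 7376387405760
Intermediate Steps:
t(q) = -165 + 2*q (t(q) = 2*q - 165 = -165 + 2*q)
(O(-1363, -1294) - 3912089)*(t(384) - 1885483) = (-1363 - 3912089)*((-165 + 2*384) - 1885483) = -3913452*((-165 + 768) - 1885483) = -3913452*(603 - 1885483) = -3913452*(-1884880) = 7376387405760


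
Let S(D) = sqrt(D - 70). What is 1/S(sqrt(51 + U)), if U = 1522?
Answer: -I/sqrt(70 - 11*sqrt(13)) ≈ -0.18155*I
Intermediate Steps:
S(D) = sqrt(-70 + D)
1/S(sqrt(51 + U)) = 1/(sqrt(-70 + sqrt(51 + 1522))) = 1/(sqrt(-70 + sqrt(1573))) = 1/(sqrt(-70 + 11*sqrt(13))) = 1/sqrt(-70 + 11*sqrt(13))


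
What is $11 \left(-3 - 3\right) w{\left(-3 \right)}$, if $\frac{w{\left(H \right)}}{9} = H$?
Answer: $1782$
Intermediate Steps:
$w{\left(H \right)} = 9 H$
$11 \left(-3 - 3\right) w{\left(-3 \right)} = 11 \left(-3 - 3\right) 9 \left(-3\right) = 11 \left(-3 - 3\right) \left(-27\right) = 11 \left(-6\right) \left(-27\right) = \left(-66\right) \left(-27\right) = 1782$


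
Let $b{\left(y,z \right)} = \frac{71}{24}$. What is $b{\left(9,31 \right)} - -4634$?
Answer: $\frac{111287}{24} \approx 4637.0$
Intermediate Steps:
$b{\left(y,z \right)} = \frac{71}{24}$ ($b{\left(y,z \right)} = 71 \cdot \frac{1}{24} = \frac{71}{24}$)
$b{\left(9,31 \right)} - -4634 = \frac{71}{24} - -4634 = \frac{71}{24} + 4634 = \frac{111287}{24}$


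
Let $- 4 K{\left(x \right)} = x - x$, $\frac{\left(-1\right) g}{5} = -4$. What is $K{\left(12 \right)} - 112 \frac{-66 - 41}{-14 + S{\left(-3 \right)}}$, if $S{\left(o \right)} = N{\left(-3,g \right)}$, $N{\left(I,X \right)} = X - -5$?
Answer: $\frac{11984}{11} \approx 1089.5$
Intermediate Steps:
$g = 20$ ($g = \left(-5\right) \left(-4\right) = 20$)
$K{\left(x \right)} = 0$ ($K{\left(x \right)} = - \frac{x - x}{4} = \left(- \frac{1}{4}\right) 0 = 0$)
$N{\left(I,X \right)} = 5 + X$ ($N{\left(I,X \right)} = X + 5 = 5 + X$)
$S{\left(o \right)} = 25$ ($S{\left(o \right)} = 5 + 20 = 25$)
$K{\left(12 \right)} - 112 \frac{-66 - 41}{-14 + S{\left(-3 \right)}} = 0 - 112 \frac{-66 - 41}{-14 + 25} = 0 - 112 \left(- \frac{107}{11}\right) = 0 - 112 \left(\left(-107\right) \frac{1}{11}\right) = 0 - - \frac{11984}{11} = 0 + \frac{11984}{11} = \frac{11984}{11}$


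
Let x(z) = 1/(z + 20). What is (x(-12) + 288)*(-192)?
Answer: -55320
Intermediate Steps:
x(z) = 1/(20 + z)
(x(-12) + 288)*(-192) = (1/(20 - 12) + 288)*(-192) = (1/8 + 288)*(-192) = (⅛ + 288)*(-192) = (2305/8)*(-192) = -55320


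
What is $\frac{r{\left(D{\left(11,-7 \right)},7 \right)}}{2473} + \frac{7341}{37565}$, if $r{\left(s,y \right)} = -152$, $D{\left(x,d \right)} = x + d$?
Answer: $\frac{12444413}{92898245} \approx 0.13396$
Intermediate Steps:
$D{\left(x,d \right)} = d + x$
$\frac{r{\left(D{\left(11,-7 \right)},7 \right)}}{2473} + \frac{7341}{37565} = - \frac{152}{2473} + \frac{7341}{37565} = \frac{12444413}{92898245}$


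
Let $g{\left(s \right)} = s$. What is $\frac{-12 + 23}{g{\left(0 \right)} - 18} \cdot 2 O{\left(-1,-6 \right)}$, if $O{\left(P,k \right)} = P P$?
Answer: $- \frac{11}{9} \approx -1.2222$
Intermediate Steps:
$O{\left(P,k \right)} = P^{2}$
$\frac{-12 + 23}{g{\left(0 \right)} - 18} \cdot 2 O{\left(-1,-6 \right)} = \frac{-12 + 23}{0 - 18} \cdot 2 \left(-1\right)^{2} = \frac{11}{-18} \cdot 2 \cdot 1 = 11 \left(- \frac{1}{18}\right) 2 \cdot 1 = \left(- \frac{11}{18}\right) 2 \cdot 1 = \left(- \frac{11}{9}\right) 1 = - \frac{11}{9}$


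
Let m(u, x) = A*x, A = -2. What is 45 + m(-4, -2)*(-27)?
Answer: -63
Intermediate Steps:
m(u, x) = -2*x
45 + m(-4, -2)*(-27) = 45 - 2*(-2)*(-27) = 45 + 4*(-27) = 45 - 108 = -63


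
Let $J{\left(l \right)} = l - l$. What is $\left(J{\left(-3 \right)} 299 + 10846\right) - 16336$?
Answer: $-5490$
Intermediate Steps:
$J{\left(l \right)} = 0$
$\left(J{\left(-3 \right)} 299 + 10846\right) - 16336 = \left(0 \cdot 299 + 10846\right) - 16336 = \left(0 + 10846\right) - 16336 = 10846 - 16336 = -5490$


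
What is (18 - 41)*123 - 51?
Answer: -2880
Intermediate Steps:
(18 - 41)*123 - 51 = -23*123 - 51 = -2829 - 51 = -2880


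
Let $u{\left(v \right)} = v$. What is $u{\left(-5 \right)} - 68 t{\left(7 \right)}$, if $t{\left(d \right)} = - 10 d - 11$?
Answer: $5503$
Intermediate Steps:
$t{\left(d \right)} = -11 - 10 d$
$u{\left(-5 \right)} - 68 t{\left(7 \right)} = -5 - 68 \left(-11 - 70\right) = -5 - -5508 = -5 + 5508 = 5503$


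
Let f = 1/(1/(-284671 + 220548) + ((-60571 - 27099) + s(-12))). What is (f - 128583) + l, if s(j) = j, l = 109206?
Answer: -108945882115522/5622432887 ≈ -19377.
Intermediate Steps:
f = -64123/5622432887 (f = 1/(1/(-284671 + 220548) + ((-60571 - 27099) - 12)) = 1/(1/(-64123) + (-87670 - 12)) = 1/(-1/64123 - 87682) = 1/(-5622432887/64123) = -64123/5622432887 ≈ -1.1405e-5)
(f - 128583) + l = (-64123/5622432887 - 128583) + 109206 = -722949287973244/5622432887 + 109206 = -108945882115522/5622432887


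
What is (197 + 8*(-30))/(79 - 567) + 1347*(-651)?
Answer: -427925693/488 ≈ -8.7690e+5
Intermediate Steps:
(197 + 8*(-30))/(79 - 567) + 1347*(-651) = (197 - 240)/(-488) - 876897 = -43*(-1/488) - 876897 = 43/488 - 876897 = -427925693/488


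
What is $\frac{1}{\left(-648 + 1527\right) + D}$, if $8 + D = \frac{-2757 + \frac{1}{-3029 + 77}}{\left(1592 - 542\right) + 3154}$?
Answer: $\frac{12410208}{10801152503} \approx 0.001149$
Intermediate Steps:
$D = - \frac{107420329}{12410208}$ ($D = -8 + \frac{-2757 + \frac{1}{-3029 + 77}}{\left(1592 - 542\right) + 3154} = -8 + \frac{-2757 + \frac{1}{-2952}}{1050 + 3154} = -8 + \frac{-2757 - \frac{1}{2952}}{4204} = -8 - \frac{8138665}{12410208} = - \frac{107420329}{12410208} \approx -8.6558$)
$\frac{1}{\left(-648 + 1527\right) + D} = \frac{1}{\left(-648 + 1527\right) - \frac{107420329}{12410208}} = \frac{1}{879 - \frac{107420329}{12410208}} = \frac{1}{\frac{10801152503}{12410208}} = \frac{12410208}{10801152503}$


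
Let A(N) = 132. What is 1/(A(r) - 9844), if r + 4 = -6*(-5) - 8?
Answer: -1/9712 ≈ -0.00010297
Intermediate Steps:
r = 18 (r = -4 + (-6*(-5) - 8) = -4 + (30 - 8) = -4 + 22 = 18)
1/(A(r) - 9844) = 1/(132 - 9844) = 1/(-9712) = -1/9712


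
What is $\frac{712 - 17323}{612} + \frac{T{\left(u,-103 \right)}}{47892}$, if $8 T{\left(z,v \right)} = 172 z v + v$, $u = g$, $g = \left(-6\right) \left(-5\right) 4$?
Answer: $- \frac{70975909}{2171104} \approx -32.691$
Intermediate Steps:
$g = 120$ ($g = 30 \cdot 4 = 120$)
$u = 120$
$T{\left(z,v \right)} = \frac{v}{8} + \frac{43 v z}{2}$ ($T{\left(z,v \right)} = \frac{172 z v + v}{8} = \frac{172 v z + v}{8} = \frac{v + 172 v z}{8} = \frac{v}{8} + \frac{43 v z}{2}$)
$\frac{712 - 17323}{612} + \frac{T{\left(u,-103 \right)}}{47892} = \frac{712 - 17323}{612} + \frac{\frac{1}{8} \left(-103\right) \left(1 + 172 \cdot 120\right)}{47892} = \left(712 - 17323\right) \frac{1}{612} + \frac{1}{8} \left(-103\right) \left(1 + 20640\right) \frac{1}{47892} = \left(-16611\right) \frac{1}{612} + \frac{1}{8} \left(-103\right) 20641 \cdot \frac{1}{47892} = - \frac{5537}{204} - \frac{2126023}{383136} = - \frac{70975909}{2171104}$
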